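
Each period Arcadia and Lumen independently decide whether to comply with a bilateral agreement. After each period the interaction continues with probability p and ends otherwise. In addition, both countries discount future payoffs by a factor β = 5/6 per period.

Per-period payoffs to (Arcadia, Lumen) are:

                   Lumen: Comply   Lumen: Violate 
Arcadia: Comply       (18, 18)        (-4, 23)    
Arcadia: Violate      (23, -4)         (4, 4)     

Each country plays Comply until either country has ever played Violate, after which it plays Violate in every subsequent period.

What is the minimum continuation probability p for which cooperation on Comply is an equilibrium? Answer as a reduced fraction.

Expected continuation weight on next period's payoff is β·p = 5/6·p, which plays the role of the discount factor.
Cooperation requires 5/6·p ≥ (23−18)/(23−4) = 5/19, hence p ≥ 6/19.

6/19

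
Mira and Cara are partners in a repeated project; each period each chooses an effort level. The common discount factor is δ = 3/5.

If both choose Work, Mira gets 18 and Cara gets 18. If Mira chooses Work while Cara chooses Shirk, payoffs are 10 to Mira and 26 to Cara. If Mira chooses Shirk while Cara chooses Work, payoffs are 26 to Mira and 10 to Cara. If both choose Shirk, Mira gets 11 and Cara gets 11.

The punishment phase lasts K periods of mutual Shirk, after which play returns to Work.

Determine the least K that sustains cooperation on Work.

3

IC: δ(1−δ^K)/(1−δ) ≥ (26−18)/(18−11) = 8/7.
With δ = 3/5: need 1 − δ^K ≥ 8/7·(1−3/5)/(3/5), i.e. δ^K ≤ 0.2381.
Since (3/5)^2 = 0.3600 and (3/5)^3 = 0.2160, the smallest such K is 3.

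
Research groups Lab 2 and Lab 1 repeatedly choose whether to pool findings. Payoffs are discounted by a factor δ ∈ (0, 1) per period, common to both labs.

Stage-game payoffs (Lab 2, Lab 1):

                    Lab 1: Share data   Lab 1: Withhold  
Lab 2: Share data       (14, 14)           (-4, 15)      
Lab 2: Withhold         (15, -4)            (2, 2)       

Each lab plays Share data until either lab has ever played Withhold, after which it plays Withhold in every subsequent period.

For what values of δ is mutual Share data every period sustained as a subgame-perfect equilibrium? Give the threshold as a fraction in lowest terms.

Under grim trigger the critical discount factor is (T−C)/(T−P) with T = 15, C = 14, P = 2.
δ* = (15−14)/(15−2) = 1/13.

1/13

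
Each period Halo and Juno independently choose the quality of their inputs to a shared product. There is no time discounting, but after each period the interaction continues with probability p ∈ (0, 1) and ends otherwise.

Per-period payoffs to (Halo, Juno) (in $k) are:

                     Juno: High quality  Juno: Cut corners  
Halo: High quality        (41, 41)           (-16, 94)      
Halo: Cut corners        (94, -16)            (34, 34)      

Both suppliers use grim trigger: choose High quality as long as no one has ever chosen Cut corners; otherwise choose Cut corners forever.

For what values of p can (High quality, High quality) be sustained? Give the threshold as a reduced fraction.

With no time discounting, the continuation probability p plays the role of the discount factor.
Grim-trigger IC: 41/(1−p) ≥ 94 + 34p/(1−p) ⇒ p ≥ (94−41)/(94−34) = 53/60.

53/60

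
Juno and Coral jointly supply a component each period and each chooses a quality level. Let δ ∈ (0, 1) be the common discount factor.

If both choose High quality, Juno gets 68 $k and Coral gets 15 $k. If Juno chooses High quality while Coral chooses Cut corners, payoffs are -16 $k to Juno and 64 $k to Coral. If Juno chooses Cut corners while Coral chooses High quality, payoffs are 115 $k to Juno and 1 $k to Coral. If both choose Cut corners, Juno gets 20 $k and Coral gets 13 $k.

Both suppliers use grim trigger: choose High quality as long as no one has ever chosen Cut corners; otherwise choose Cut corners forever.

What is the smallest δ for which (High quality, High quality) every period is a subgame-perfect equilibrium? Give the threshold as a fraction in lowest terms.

For Juno: deviation gain 115−68 = 47, per-period punishment loss 68−20 = 48. IC gives δ ≥ 47/95.
For Coral: gain 49, loss 2 per period, so δ ≥ 49/51.
The tighter constraint is Coral's, so cooperation needs δ ≥ 49/51.

49/51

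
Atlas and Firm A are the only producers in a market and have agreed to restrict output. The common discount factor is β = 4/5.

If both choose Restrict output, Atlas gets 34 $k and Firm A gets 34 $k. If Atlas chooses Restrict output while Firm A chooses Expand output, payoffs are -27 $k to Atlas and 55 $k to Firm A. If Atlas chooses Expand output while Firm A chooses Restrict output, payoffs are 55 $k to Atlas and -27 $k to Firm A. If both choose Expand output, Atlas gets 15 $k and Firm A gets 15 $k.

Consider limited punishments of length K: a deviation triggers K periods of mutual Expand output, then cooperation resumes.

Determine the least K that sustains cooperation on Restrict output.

No profitable deviation requires (34−15)(β+…+β^K) ≥ 55−34, i.e. β+…+β^K ≥ 21/19 ≈ 1.1053.
With β = 4/5, the partial sums are K=1: 0.8000, K=2: 1.4400.
K = 2 is the first length at which the sum reaches 1.1053.

2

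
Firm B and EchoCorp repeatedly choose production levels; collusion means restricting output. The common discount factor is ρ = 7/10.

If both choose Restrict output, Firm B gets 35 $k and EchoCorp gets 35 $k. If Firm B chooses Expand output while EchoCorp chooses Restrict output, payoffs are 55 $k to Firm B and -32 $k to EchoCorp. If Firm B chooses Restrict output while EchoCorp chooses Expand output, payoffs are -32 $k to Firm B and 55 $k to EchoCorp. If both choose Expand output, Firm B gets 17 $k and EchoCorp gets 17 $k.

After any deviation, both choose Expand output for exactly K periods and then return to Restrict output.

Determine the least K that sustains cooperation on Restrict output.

IC: ρ(1−ρ^K)/(1−ρ) ≥ (55−35)/(35−17) = 10/9.
With ρ = 7/10: need 1 − ρ^K ≥ 10/9·(1−7/10)/(7/10), i.e. ρ^K ≤ 0.5238.
Since (7/10)^1 = 0.7000 and (7/10)^2 = 0.4900, the smallest such K is 2.

2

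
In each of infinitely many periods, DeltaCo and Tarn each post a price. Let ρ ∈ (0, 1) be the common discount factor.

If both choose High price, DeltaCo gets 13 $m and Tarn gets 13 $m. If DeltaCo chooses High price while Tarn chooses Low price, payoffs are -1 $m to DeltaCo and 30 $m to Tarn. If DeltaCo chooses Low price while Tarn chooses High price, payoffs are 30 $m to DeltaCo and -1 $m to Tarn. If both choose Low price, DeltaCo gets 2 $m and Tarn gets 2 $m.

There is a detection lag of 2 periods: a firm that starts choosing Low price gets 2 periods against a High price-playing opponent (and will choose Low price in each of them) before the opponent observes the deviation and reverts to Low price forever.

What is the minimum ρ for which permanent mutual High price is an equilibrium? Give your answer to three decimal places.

The best deviation is to choose Low price for all 2 undetected periods, earning 30 each, then 2 forever once detected.
Deviation value: 30(1−ρ^2)/(1−ρ) + 2ρ^2/(1−ρ); cooperation value: 13/(1−ρ).
IC: 13 ≥ 30(1−ρ^2) + 2ρ^2 = 30 − 28ρ^2.
So ρ^2 ≥ 17/28, giving ρ ≥ (17/28)^(1/2) ≈ 0.779.

0.779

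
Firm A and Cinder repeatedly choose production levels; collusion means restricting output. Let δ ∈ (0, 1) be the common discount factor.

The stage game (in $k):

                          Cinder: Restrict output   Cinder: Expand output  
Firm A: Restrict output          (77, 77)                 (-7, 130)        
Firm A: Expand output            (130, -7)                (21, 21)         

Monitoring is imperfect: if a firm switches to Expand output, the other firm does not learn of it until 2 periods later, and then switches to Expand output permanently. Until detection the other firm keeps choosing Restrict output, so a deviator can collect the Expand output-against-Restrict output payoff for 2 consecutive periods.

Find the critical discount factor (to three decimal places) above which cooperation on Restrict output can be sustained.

Deviating for the 2 undetected periods gains 130−77 = 53 per period over cooperation, then loses 77−21 = 56 per period forever once punishment starts.
Gain: 53(1 + δ + … + δ^1); loss: 56·δ^2/(1−δ).
No profitable deviation ⇔ 53(1−δ^2) ≤ 56·δ^2, i.e. δ^2 ≥ 53/(53+56) = 53/109.
Hence δ ≥ (53/109)^(1/2) ≈ 0.697.

0.697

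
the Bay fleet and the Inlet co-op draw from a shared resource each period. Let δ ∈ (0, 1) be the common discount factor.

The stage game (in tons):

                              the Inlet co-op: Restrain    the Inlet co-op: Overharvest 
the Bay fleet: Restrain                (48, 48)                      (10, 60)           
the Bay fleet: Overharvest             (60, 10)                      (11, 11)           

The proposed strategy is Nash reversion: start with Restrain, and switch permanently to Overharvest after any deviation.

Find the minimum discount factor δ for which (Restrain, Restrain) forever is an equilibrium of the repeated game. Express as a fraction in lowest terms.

12/49

Under grim trigger the critical discount factor is (T−C)/(T−P) with T = 60, C = 48, P = 11.
δ* = (60−48)/(60−11) = 12/49.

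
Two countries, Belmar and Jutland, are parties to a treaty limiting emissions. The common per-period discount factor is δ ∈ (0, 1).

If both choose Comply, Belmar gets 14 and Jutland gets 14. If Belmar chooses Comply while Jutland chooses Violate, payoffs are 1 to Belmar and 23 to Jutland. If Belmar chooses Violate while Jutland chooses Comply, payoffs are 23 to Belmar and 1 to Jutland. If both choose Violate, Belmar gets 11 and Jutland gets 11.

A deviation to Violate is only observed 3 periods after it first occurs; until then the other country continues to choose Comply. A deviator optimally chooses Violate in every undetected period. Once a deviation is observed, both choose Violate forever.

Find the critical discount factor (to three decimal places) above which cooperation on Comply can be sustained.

A deviator earns 23 for 3 periods, then 11 forever; cooperating earns 14 forever. Multiplying the IC by (1−δ):
14 ≥ 23(1−δ^3) + 11δ^3, so 12·δ^3 ≥ 9 and δ^3 ≥ 3/4.
δ ≥ (3/4)^(1/3) ≈ 0.909.

0.909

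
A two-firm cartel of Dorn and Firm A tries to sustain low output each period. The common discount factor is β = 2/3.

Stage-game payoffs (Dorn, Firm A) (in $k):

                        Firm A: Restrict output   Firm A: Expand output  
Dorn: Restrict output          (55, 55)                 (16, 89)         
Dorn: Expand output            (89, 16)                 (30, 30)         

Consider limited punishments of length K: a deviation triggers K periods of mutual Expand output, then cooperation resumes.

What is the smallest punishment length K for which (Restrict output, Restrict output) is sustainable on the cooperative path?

IC: β(1−β^K)/(1−β) ≥ (89−55)/(55−30) = 34/25.
With β = 2/3: need 1 − β^K ≥ 34/25·(1−2/3)/(2/3), i.e. β^K ≤ 0.3200.
Since (2/3)^2 = 0.4444 and (2/3)^3 = 0.2963, the smallest such K is 3.

3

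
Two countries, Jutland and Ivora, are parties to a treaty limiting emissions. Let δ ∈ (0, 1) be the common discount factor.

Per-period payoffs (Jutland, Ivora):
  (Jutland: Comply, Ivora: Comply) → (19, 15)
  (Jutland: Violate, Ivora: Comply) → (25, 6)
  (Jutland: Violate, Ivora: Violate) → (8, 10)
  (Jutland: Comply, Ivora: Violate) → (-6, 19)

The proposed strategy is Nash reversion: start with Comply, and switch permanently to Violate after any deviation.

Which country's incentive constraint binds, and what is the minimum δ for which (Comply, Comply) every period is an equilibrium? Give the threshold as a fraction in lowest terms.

Jutland: cooperation gives 19 each period; deviation gives 25 once then 8 forever.
  19/(1−δ) ≥ 25 + 8δ/(1−δ) ⇒ δ ≥ 6/17.
Ivora: cooperation gives 15 each period; deviation gives 19 once then 10 forever.
  δ ≥ 4/9.
Both must hold, so the binding constraint is Ivora's: δ ≥ 4/9.

Ivora; δ ≥ 4/9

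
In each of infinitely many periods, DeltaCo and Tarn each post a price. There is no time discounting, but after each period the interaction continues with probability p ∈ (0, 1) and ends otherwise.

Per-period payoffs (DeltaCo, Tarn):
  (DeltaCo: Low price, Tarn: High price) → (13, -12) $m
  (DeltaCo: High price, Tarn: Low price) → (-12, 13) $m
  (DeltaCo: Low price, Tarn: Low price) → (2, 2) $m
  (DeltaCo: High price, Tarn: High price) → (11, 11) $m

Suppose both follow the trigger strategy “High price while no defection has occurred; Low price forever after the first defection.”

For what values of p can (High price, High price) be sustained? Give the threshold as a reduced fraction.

With no time discounting, the continuation probability p plays the role of the discount factor.
Grim-trigger IC: 11/(1−p) ≥ 13 + 2p/(1−p) ⇒ p ≥ (13−11)/(13−2) = 2/11.

2/11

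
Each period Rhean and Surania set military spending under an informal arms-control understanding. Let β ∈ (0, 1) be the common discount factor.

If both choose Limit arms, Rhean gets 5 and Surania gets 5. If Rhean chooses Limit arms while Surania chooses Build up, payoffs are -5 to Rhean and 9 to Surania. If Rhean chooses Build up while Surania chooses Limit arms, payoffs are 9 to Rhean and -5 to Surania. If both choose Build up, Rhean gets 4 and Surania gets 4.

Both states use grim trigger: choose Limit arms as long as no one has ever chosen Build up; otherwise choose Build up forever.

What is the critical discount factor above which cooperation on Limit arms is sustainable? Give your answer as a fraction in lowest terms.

4/5

Under grim trigger the critical discount factor is (T−C)/(T−P) with T = 9, C = 5, P = 4.
β* = (9−5)/(9−4) = 4/5.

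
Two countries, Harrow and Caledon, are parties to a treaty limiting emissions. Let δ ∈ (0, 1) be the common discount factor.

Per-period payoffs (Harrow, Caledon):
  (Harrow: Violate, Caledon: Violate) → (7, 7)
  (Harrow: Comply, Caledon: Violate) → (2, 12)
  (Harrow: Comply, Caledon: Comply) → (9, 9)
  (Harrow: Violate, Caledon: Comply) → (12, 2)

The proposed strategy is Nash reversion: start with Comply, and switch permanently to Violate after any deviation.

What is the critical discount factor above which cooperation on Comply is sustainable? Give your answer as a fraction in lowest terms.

One-period gain from deviating is 12 − 9 = 3. The loss is 9 − 7 = 2 in every subsequent period, with present value 2·δ/(1−δ).
Deviation is unprofitable when 2·δ/(1−δ) ≥ 3, i.e. δ/(1−δ) ≥ 3/2.
Equivalently δ ≥ 3/(3+2) = 3/5.

3/5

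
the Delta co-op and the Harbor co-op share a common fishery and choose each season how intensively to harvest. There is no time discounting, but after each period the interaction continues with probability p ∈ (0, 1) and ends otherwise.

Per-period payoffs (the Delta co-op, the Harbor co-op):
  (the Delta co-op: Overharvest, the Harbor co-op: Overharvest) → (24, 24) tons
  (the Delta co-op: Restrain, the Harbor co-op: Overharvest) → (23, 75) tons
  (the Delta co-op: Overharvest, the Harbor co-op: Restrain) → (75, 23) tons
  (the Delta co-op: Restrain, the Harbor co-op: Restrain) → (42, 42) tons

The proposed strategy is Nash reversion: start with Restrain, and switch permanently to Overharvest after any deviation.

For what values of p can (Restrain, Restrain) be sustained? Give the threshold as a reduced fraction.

With no time discounting, the continuation probability p plays the role of the discount factor.
Grim-trigger IC: 42/(1−p) ≥ 75 + 24p/(1−p) ⇒ p ≥ (75−42)/(75−24) = 11/17.

11/17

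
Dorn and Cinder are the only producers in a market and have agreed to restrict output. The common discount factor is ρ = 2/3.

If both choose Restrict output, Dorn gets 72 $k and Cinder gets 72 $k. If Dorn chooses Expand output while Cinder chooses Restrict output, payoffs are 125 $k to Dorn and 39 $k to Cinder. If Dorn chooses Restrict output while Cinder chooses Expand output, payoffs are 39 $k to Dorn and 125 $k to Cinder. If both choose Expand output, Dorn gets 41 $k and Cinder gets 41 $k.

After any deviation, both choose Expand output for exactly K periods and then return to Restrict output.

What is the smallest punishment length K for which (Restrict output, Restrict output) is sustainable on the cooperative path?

No profitable deviation requires (72−41)(ρ+…+ρ^K) ≥ 125−72, i.e. ρ+…+ρ^K ≥ 53/31 ≈ 1.7097.
With ρ = 2/3, the partial sums are K=1: 0.6667, K=2: 1.1111, K=3: 1.4074, K=4: 1.6049, K=5: 1.7366.
K = 5 is the first length at which the sum reaches 1.7097.

5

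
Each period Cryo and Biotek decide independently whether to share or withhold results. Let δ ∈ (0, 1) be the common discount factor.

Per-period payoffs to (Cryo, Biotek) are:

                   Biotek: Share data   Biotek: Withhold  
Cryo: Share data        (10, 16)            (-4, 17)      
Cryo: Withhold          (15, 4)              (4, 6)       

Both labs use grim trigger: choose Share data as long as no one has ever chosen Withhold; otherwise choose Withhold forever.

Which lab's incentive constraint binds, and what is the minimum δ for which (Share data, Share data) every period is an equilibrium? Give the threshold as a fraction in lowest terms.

Cryo; δ ≥ 5/11

For Cryo: deviation gain 15−10 = 5, per-period punishment loss 10−4 = 6. IC gives δ ≥ 5/11.
For Biotek: gain 1, loss 10 per period, so δ ≥ 1/11.
The tighter constraint is Cryo's, so cooperation needs δ ≥ 5/11.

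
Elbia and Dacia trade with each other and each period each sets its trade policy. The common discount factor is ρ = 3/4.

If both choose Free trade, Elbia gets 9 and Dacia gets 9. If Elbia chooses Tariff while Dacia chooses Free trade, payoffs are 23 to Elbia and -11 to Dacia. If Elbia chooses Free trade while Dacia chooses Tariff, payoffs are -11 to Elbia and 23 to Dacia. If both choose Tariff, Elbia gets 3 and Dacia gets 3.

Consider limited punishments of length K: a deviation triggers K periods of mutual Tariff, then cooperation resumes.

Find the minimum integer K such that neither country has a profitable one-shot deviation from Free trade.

6

IC: ρ(1−ρ^K)/(1−ρ) ≥ (23−9)/(9−3) = 7/3.
With ρ = 3/4: need 1 − ρ^K ≥ 7/3·(1−3/4)/(3/4), i.e. ρ^K ≤ 0.2222.
Since (3/4)^5 = 0.2373 and (3/4)^6 = 0.1780, the smallest such K is 6.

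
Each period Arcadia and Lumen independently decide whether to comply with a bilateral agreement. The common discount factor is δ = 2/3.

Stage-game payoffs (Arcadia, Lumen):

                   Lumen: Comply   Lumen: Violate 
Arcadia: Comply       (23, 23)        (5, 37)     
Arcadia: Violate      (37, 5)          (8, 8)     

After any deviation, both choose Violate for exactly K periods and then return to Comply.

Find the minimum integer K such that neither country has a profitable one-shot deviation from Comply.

2

No profitable deviation requires (23−8)(δ+…+δ^K) ≥ 37−23, i.e. δ+…+δ^K ≥ 14/15 ≈ 0.9333.
With δ = 2/3, the partial sums are K=1: 0.6667, K=2: 1.1111.
K = 2 is the first length at which the sum reaches 0.9333.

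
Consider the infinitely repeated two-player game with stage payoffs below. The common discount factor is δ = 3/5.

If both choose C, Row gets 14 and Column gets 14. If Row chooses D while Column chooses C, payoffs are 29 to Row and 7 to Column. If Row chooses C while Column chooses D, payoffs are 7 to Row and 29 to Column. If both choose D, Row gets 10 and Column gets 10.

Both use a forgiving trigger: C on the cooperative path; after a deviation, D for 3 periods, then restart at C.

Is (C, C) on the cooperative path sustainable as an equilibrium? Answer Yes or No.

IC: δ+…+δ^3 ≥ (29−14)/(14−10) = 15/4.
At δ = 3/5: partial sum = 1.1760 < 3.7500. Cooperation not sustainable.

No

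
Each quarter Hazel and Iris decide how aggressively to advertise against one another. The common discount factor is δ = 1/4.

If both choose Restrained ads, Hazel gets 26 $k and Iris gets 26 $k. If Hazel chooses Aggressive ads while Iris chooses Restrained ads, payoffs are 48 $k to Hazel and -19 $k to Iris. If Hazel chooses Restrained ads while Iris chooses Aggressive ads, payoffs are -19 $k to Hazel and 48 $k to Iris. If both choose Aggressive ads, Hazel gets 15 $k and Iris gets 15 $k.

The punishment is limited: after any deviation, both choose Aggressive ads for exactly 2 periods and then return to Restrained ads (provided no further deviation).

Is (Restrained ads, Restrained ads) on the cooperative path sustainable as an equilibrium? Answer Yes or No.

A one-shot deviation gives 48 now, then 15 for 2 periods, then back to 26.
Gain from deviating: (48−26) today; loss: (26−15) in each of the next 2 periods.
No-deviation condition: (26−15)(δ+…+δ^2) ≥ 48−26, i.e. δ+…+δ^2 ≥ 2.
At δ = 1/4: δ+…+δ^2 = 0.3125 < 2.0000.
So cooperation is not sustainable.

No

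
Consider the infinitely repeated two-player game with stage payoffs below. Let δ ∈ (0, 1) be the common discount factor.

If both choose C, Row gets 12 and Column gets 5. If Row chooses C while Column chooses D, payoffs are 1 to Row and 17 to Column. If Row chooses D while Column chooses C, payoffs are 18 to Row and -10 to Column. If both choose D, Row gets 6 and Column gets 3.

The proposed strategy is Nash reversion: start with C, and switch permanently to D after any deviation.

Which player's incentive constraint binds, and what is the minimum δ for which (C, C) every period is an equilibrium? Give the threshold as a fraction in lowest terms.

Column; δ ≥ 6/7

Row: cooperation gives 12 each period; deviation gives 18 once then 6 forever.
  12/(1−δ) ≥ 18 + 6δ/(1−δ) ⇒ δ ≥ 6/12 = 1/2.
Column: cooperation gives 5 each period; deviation gives 17 once then 3 forever.
  δ ≥ 12/14 = 6/7.
Both must hold, so the binding constraint is Column's: δ ≥ 6/7.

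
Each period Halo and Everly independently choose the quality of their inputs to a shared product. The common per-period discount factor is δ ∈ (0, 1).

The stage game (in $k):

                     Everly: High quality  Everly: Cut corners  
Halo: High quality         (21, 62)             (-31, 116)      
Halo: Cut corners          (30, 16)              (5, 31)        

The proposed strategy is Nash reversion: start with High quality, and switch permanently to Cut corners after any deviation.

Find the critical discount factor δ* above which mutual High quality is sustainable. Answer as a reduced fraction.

Halo: cooperation gives 21 each period; deviation gives 30 once then 5 forever.
  21/(1−δ) ≥ 30 + 5δ/(1−δ) ⇒ δ ≥ 9/25.
Everly: cooperation gives 62 each period; deviation gives 116 once then 31 forever.
  δ ≥ 54/85.
Both must hold, so the binding constraint is Everly's: δ ≥ 54/85.

54/85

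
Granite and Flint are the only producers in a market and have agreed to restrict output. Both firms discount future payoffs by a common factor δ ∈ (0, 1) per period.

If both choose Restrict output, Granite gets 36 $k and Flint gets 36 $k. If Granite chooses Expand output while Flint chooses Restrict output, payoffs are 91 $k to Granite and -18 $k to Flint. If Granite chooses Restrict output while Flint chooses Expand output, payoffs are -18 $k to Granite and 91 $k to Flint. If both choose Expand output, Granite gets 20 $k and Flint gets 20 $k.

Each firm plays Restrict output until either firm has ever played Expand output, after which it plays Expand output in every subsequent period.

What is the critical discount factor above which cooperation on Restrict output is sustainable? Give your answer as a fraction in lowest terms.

55/71

One-period gain from deviating is 91 − 36 = 55. The loss is 36 − 20 = 16 in every subsequent period, with present value 16·δ/(1−δ).
Deviation is unprofitable when 16·δ/(1−δ) ≥ 55, i.e. δ/(1−δ) ≥ 55/16.
Equivalently δ ≥ 55/(55+16) = 55/71.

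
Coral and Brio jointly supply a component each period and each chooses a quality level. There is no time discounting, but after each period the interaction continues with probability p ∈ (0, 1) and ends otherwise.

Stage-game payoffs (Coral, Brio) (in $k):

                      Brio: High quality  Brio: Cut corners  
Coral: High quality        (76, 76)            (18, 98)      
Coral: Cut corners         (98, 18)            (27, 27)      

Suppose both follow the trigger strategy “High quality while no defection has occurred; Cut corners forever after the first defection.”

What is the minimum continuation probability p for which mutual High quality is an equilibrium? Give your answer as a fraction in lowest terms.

With no time discounting, the continuation probability p plays the role of the discount factor.
Grim-trigger IC: 76/(1−p) ≥ 98 + 27p/(1−p) ⇒ p ≥ (98−76)/(98−27) = 22/71.

22/71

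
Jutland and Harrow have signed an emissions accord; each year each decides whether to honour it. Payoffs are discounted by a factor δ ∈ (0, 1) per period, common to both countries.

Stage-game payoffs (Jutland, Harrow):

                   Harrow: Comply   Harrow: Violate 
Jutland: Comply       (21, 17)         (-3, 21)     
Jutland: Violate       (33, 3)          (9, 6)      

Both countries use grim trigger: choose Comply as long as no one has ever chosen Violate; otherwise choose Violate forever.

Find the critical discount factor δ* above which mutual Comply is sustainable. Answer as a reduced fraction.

Jutland's threshold: (33−21)/(33−9) = 1/2.
Harrow's threshold: (21−17)/(21−6) = 4/15.
1/2 > 4/15, so Jutland binds and δ* = 1/2.

1/2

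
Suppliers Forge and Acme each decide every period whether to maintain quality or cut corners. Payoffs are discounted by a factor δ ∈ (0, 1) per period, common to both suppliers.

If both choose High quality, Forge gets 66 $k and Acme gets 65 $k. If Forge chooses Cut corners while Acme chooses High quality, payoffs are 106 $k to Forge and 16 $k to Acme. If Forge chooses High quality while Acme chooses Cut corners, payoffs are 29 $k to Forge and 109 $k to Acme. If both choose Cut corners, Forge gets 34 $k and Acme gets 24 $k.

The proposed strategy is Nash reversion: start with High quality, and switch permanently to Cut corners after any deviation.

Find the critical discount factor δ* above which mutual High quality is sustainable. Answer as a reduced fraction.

Forge: cooperation gives 66 each period; deviation gives 106 once then 34 forever.
  66/(1−δ) ≥ 106 + 34δ/(1−δ) ⇒ δ ≥ 40/72 = 5/9.
Acme: cooperation gives 65 each period; deviation gives 109 once then 24 forever.
  δ ≥ 44/85.
Both must hold, so the binding constraint is Forge's: δ ≥ 5/9.

5/9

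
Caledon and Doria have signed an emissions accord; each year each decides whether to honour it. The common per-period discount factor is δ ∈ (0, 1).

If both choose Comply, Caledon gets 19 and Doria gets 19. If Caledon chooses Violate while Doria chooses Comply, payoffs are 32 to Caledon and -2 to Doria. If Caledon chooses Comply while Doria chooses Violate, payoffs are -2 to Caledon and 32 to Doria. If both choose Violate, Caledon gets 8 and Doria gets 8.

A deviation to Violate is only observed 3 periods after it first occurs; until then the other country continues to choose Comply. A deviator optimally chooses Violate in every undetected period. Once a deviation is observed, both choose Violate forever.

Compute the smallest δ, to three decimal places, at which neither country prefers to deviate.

A deviator earns 32 for 3 periods, then 8 forever; cooperating earns 19 forever. Multiplying the IC by (1−δ):
19 ≥ 32(1−δ^3) + 8δ^3, so 24·δ^3 ≥ 13 and δ^3 ≥ 13/24.
δ ≥ (13/24)^(1/3) ≈ 0.815.

0.815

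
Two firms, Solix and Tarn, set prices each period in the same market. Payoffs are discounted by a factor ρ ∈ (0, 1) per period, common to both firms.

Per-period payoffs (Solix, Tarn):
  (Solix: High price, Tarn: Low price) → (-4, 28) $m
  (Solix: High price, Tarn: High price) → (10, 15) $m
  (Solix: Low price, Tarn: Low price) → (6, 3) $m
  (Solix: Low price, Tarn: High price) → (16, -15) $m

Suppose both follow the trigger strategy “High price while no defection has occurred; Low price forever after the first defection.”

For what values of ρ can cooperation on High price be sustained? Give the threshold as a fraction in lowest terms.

3/5

Solix: cooperation gives 10 each period; deviation gives 16 once then 6 forever.
  10/(1−ρ) ≥ 16 + 6ρ/(1−ρ) ⇒ ρ ≥ 6/10 = 3/5.
Tarn: cooperation gives 15 each period; deviation gives 28 once then 3 forever.
  ρ ≥ 13/25.
Both must hold, so the binding constraint is Solix's: ρ ≥ 3/5.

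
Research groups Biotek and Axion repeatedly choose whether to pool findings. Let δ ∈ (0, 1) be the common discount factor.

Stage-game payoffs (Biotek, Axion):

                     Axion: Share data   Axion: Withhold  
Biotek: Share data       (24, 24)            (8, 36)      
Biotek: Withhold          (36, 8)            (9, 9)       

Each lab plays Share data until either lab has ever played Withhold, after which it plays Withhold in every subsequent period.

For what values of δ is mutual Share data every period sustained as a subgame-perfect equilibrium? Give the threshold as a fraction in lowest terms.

4/9

One-period gain from deviating is 36 − 24 = 12. The loss is 24 − 9 = 15 in every subsequent period, with present value 15·δ/(1−δ).
Deviation is unprofitable when 15·δ/(1−δ) ≥ 12, i.e. δ/(1−δ) ≥ 4/5.
Equivalently δ ≥ 12/(12+15) = 4/9.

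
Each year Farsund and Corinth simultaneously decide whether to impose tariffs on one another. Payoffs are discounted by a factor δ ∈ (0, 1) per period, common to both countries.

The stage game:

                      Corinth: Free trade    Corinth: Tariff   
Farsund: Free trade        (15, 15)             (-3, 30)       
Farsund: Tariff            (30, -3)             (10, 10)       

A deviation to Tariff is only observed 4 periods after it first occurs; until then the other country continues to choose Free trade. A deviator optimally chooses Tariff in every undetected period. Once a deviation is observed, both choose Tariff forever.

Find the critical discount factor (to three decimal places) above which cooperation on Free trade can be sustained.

A deviator earns 30 for 4 periods, then 10 forever; cooperating earns 15 forever. Multiplying the IC by (1−δ):
15 ≥ 30(1−δ^4) + 10δ^4, so 20·δ^4 ≥ 15 and δ^4 ≥ 3/4.
δ ≥ (3/4)^(1/4) ≈ 0.931.

0.931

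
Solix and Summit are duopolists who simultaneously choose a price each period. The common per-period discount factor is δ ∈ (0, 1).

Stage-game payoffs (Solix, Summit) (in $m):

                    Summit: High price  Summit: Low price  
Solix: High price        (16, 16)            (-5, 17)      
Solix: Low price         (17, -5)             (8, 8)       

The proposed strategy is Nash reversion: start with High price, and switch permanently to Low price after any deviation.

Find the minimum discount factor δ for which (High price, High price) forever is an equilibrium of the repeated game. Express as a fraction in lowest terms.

1/9

Cooperation forever yields 16 each period: 16/(1−δ).
Deviating yields 17 once, then 8 forever: 17 + 8δ/(1−δ).
No profitable deviation requires 16/(1−δ) ≥ 17 + 8δ/(1−δ).
Multiplying by (1−δ): 16 ≥ 17(1−δ) + 8δ = 17 − 9δ.
So 9δ ≥ 1, i.e. δ ≥ 1/9.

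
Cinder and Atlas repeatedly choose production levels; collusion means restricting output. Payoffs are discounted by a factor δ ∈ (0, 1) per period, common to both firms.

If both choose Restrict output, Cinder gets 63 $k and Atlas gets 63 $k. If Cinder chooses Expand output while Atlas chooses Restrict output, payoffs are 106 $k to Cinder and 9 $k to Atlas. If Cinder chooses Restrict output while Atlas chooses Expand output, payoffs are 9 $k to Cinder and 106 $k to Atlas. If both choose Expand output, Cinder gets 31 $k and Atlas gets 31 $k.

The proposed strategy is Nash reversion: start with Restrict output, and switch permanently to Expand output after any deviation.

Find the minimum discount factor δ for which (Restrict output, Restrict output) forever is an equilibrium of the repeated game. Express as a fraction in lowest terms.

Cooperation forever yields 63 each period: 63/(1−δ).
Deviating yields 106 once, then 31 forever: 106 + 31δ/(1−δ).
No profitable deviation requires 63/(1−δ) ≥ 106 + 31δ/(1−δ).
Multiplying by (1−δ): 63 ≥ 106(1−δ) + 31δ = 106 − 75δ.
So 75δ ≥ 43, i.e. δ ≥ 43/75.

43/75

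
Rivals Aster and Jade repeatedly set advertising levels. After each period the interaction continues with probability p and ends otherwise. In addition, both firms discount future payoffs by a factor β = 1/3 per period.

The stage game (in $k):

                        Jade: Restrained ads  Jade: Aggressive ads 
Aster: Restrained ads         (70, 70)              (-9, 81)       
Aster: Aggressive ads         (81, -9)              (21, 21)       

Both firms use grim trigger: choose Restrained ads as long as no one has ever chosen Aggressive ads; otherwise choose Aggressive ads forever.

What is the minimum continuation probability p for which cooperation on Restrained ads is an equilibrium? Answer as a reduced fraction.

11/20

Expected continuation weight on next period's payoff is β·p = 1/3·p, which plays the role of the discount factor.
Cooperation requires 1/3·p ≥ (81−70)/(81−21) = 11/60, hence p ≥ 11/20.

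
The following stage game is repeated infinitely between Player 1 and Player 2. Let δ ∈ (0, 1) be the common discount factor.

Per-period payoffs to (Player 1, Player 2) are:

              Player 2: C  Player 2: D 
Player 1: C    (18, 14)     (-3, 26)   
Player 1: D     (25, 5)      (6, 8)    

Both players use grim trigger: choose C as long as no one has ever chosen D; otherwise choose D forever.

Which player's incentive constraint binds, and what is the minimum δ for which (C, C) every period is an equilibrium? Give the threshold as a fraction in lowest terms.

Player 2; δ ≥ 2/3

Player 1's threshold: (25−18)/(25−6) = 7/19.
Player 2's threshold: (26−14)/(26−8) = 2/3.
7/19 < 2/3, so Player 2 binds and δ* = 2/3.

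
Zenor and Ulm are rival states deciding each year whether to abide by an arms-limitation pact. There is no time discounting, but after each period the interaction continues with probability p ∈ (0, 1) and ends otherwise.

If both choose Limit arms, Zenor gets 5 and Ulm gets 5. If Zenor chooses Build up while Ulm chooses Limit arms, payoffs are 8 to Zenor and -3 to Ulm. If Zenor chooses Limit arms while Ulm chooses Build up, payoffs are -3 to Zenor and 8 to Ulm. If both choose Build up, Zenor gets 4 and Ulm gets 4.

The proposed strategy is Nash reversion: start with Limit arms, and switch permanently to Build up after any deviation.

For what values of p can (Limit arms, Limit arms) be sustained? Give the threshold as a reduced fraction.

With no time discounting, the continuation probability p plays the role of the discount factor.
Grim-trigger IC: 5/(1−p) ≥ 8 + 4p/(1−p) ⇒ p ≥ (8−5)/(8−4) = 3/4.

3/4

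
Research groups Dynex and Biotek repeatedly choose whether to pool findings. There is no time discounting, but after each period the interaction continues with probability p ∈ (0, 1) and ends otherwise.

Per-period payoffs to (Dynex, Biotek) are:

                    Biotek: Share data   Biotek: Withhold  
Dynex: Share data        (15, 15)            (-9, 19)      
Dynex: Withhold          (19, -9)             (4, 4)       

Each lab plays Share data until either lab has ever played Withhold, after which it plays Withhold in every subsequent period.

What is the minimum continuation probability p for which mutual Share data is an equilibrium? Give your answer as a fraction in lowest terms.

4/15

With no time discounting, the continuation probability p plays the role of the discount factor.
Grim-trigger IC: 15/(1−p) ≥ 19 + 4p/(1−p) ⇒ p ≥ (19−15)/(19−4) = 4/15.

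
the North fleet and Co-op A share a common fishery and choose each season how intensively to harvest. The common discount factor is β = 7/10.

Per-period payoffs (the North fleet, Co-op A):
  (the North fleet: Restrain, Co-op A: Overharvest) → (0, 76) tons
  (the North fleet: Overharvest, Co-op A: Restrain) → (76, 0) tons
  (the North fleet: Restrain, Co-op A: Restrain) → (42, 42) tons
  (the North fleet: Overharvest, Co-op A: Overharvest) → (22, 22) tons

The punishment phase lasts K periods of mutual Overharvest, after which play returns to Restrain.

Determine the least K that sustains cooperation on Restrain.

4

IC: β(1−β^K)/(1−β) ≥ (76−42)/(42−22) = 17/10.
With β = 7/10: need 1 − β^K ≥ 17/10·(1−7/10)/(7/10), i.e. β^K ≤ 0.2714.
Since (7/10)^3 = 0.3430 and (7/10)^4 = 0.2401, the smallest such K is 4.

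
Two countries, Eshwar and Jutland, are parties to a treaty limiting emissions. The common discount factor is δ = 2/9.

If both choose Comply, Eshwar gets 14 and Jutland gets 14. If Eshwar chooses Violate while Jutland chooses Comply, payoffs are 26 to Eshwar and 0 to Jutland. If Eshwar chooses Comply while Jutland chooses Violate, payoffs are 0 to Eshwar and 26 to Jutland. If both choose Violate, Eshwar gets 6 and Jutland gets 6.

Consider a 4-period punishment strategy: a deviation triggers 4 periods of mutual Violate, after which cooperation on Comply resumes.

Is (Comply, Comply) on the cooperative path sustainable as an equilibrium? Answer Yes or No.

No

A one-shot deviation gives 26 now, then 6 for 4 periods, then back to 14.
Gain from deviating: (26−14) today; loss: (14−6) in each of the next 4 periods.
No-deviation condition: (14−6)(δ+…+δ^4) ≥ 26−14, i.e. δ+…+δ^4 ≥ 3/2.
At δ = 2/9: δ+…+δ^4 = 0.2850 < 1.5000.
So cooperation is not sustainable.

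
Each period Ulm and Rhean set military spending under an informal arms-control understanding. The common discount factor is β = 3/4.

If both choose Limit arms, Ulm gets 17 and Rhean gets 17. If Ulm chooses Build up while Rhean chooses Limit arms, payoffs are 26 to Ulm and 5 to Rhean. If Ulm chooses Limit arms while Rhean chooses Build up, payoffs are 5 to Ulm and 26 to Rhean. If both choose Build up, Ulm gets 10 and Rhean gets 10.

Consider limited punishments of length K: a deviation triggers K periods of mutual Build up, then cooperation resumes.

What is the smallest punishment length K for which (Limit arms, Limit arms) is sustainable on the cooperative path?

IC: β(1−β^K)/(1−β) ≥ (26−17)/(17−10) = 9/7.
With β = 3/4: need 1 − β^K ≥ 9/7·(1−3/4)/(3/4), i.e. β^K ≤ 0.5714.
Since (3/4)^1 = 0.7500 and (3/4)^2 = 0.5625, the smallest such K is 2.

2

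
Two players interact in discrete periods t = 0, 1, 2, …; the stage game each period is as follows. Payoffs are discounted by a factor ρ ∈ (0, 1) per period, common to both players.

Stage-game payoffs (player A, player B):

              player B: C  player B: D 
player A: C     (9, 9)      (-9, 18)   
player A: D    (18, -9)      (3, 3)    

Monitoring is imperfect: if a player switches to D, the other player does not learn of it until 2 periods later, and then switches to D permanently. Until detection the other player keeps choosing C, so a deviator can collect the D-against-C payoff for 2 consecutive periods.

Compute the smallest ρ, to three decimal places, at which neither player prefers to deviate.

0.775

A deviator earns 18 for 2 periods, then 3 forever; cooperating earns 9 forever. Multiplying the IC by (1−ρ):
9 ≥ 18(1−ρ^2) + 3ρ^2, so 15·ρ^2 ≥ 9 and ρ^2 ≥ 3/5.
ρ ≥ (3/5)^(1/2) ≈ 0.775.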